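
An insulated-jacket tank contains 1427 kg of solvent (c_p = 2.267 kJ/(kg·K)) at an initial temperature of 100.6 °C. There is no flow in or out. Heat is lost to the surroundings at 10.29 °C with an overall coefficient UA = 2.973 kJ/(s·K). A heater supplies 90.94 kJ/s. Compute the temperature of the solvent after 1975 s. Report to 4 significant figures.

Energy balance: M c_p dT/dt = −UA(T − T_amb) + Q̇.
dT/dt = (T_ss − T)/τ with T_ss = T_amb + Q̇/UA = 10.29 + 90.94/2.973 = 40.8786 °C, τ = M c_p/UA = 1427·2.267/2.973 = 1088.13 s.
Integrating: T(t) = T_ss + (T₀ − T_ss) e^(−t/τ).
T(1975) = 40.8786 + (59.7214)·0.162831 = 50.6031 °C.

50.60 °C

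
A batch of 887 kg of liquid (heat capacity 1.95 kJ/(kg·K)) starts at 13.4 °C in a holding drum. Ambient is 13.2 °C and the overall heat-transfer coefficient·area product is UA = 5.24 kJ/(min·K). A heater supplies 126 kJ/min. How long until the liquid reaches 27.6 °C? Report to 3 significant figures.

M c_p dT/dt = −UA(T − T_amb) + Q̇.
τ = M c_p/UA = 330.09 min; T_ss = T_amb + Q̇/UA = 13.2 + 126/5.24 = 37.246 °C.
T(t) = T_ss + (T₀ − T_ss)e^(−t/τ); set T = 27.6:
t = −τ ln[(T − T_ss)/(T₀ − T_ss)] = −330.09 · ln(0.40451) = 298.76 min.

299 min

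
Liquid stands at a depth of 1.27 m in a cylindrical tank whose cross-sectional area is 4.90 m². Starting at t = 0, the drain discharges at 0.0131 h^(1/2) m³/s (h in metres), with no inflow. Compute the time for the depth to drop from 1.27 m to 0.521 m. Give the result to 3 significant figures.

303 s

With no inflow, A dh/dt = −0.0131 √h.
Separate and integrate: 2(√h − √h₀) = −(0.0131/A) t.
t = 2A(√h₀ − √h)/0.0131 = 2·4.90·(√1.27 − √0.521)/0.0131
  = 9.8000 × (1.1269 − 0.72180) / 0.0131 = 303.08 s.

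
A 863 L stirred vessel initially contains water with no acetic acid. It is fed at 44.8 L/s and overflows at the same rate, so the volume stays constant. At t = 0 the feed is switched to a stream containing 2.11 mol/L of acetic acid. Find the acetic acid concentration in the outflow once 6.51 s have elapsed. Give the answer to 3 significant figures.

Transient balance on the dissolved component: V dC/dt = Q(C_in − C).
Rewrite as dC/dt + C/τ = C_in/τ, τ = V/Q = 19.263 s.
Integrating: C(t) = C_in + (C₀ − C_in) e^(−t/τ).
C(6.51) = 2.11 + (0 − 2.11)·e^(−6.51/19.263) = 2.11 + (-2.1100)·0.71323 = 0.60508 mol/L.

0.605 mol/L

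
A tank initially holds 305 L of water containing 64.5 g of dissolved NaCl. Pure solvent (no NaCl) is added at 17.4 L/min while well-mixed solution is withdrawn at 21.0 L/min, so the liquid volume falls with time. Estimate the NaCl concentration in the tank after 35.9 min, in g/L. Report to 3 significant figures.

Let m(t) be the amount of NaCl. Volume: V(t) = V₀ + (Q_in − Q_out) t = 305 − 3.6000 t; V(35.9) = 175.76 L.
Solute balance: dm/dt = 0 − Q_out C = −Q_out m/V(t).
Separate: dm/m = −Q_out dt/V(t) ⇒ ln(m/m₀) = −(Q_out/(Q_in−Q_out)) ln(V/V₀).
m = m₀ (V₀/V)^(Q_out/(Q_in−Q_out)) = 64.5 × (305/175.76)^(-5.8333) = 2.5893 g.
C = m/V = 2.5893/175.76 = 0.014732 g/L.

0.0147 g/L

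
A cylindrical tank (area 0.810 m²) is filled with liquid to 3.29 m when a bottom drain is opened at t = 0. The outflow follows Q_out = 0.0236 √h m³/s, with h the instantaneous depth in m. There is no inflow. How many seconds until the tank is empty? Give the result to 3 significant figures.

125 s

With no inflow, A dh/dt = −0.0236 √h.
Separate and integrate: 2(√h − √h₀) = −(0.0236/A) t.
Set h = 0: 2√h₀ = (0.0236/A) t_empty ⇒ t_empty = 2A√h₀/0.0236.
t_empty = 2·0.810·√3.29/0.0236 = 1.6200·1.8138/0.0236 = 124.51 s.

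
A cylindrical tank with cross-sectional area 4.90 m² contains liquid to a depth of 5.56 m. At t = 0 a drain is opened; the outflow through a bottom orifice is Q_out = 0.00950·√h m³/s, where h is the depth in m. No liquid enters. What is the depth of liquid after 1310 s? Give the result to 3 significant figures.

1.18 m

Volume balance on the tank: A dh/dt = −0.00950 √h.
Separate and integrate: 2(√h − √h₀) = −(0.00950/A) t.
√h = √5.56 − 0.00950·1310/(2·4.90) = 2.3580 − 1.2699 = 1.0881.
h = 1.0881² = 1.1839 m.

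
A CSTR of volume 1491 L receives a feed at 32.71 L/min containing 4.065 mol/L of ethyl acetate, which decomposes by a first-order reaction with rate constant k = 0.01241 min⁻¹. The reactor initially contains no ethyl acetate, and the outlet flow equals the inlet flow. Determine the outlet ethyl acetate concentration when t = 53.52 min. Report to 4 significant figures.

2.183 mol/L

Species balance: V dC/dt = Q C_in − Q C − k V C.
dC/dt = (Q/V) C_in − (Q/V + k) C; effective rate a = Q/V + k = 0.0219383 + 0.01241 = 0.0343483 min⁻¹.
C_ss = Q C_in/(Q + kV) = 2.59632 mol/L; C(t) = C_ss + (C₀ − C_ss) e^(−a t).
C(53.52) = 2.59632 + (-2.59632)·e^(−0.0343483·53.52) = 2.59632 + (-2.59632)·0.159084 = 2.18329 mol/L.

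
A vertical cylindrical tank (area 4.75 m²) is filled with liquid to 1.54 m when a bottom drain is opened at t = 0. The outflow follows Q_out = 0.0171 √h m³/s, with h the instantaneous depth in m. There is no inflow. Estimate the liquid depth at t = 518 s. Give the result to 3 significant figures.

A dh/dt = −Q_out = −0.0171 √h.
∫ h^(−1/2) dh = −(0.0171/A) ∫ dt, giving 2√h = 2√h₀ − (0.0171/A) t.
√h = √1.54 − 0.0171·518/(2·4.75) = 1.2410 − 0.93240 = 0.30857.
h = 0.30857² = 0.095214 m.

0.0952 m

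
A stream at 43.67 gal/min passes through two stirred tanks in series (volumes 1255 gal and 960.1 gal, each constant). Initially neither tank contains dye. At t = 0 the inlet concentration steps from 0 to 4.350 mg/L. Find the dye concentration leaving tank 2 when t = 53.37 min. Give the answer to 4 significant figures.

Time constants: τᵢ = Vᵢ/Q for each well-mixed tank.
τ₁ = 1255/43.67 = 28.7383 min; τ₂ = 960.1/43.67 = 21.9853 min.
Solving the cascade with C₁(0)=C₂(0)=0 gives C₂(t) = C_in[1 − (τ₁ e^(−t/τ₁) − τ₂ e^(−t/τ₂))/(τ₁ − τ₂)].
At t = 53.37: e^(−t/τ₁) = 0.156124, e^(−t/τ₂) = 0.0882549.
C₂ = 4.350·[1 − (28.7383·0.156124 − 21.9853·0.0882549)/(6.75292)] = 4.350·0.622917 = 2.70969 mg/L.

2.710 mg/L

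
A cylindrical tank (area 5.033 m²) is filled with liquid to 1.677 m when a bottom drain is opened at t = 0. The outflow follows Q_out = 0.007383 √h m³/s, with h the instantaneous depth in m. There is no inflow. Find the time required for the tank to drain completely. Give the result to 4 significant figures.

1766 s

A dh/dt = −Q_out = −0.007383 √h.
Separate and integrate: 2(√h − √h₀) = −(0.007383/A) t.
Tank is empty when √h = 0: t_empty = 2A√h₀/0.007383.
t_empty = 2·5.033·√1.677/0.007383 = 10.0660·1.29499/0.007383 = 1765.59 s.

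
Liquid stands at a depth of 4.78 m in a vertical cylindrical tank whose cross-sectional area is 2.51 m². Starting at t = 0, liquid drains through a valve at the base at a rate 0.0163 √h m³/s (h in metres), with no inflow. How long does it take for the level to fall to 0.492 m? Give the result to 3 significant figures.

A dh/dt = −Q_out = −0.0163 √h.
Separate and integrate: 2(√h − √h₀) = −(0.0163/A) t.
t = 2A(√h₀ − √h)/0.0163 = 2·2.51·(√4.78 − √0.492)/0.0163
  = 5.0200 × (2.1863 − 0.70143) / 0.0163 = 457.31 s.

457 s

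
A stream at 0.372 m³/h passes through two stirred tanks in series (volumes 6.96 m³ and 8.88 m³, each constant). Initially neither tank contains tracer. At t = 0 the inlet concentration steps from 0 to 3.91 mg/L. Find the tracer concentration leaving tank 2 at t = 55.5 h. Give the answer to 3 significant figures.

2.87 mg/L

Species balance on tank i: dCᵢ/dt = (Cᵢ₋₁ − Cᵢ)/τᵢ with τᵢ = Vᵢ/Q.
τ₁ = 6.96/0.372 = 18.710 h; τ₂ = 8.88/0.372 = 23.871 h.
Solving the cascade with C₁(0)=C₂(0)=0 gives C₂(t) = C_in[1 − (τ₁ e^(−t/τ₁) − τ₂ e^(−t/τ₂))/(τ₁ − τ₂)].
At t = 55.5: e^(−t/τ₁) = 0.051489, e^(−t/τ₂) = 0.097783.
C₂ = 3.91·[1 − (18.710·0.051489 − 23.871·0.097783)/(-5.1613)] = 3.91·0.73440 = 2.8715 mg/L.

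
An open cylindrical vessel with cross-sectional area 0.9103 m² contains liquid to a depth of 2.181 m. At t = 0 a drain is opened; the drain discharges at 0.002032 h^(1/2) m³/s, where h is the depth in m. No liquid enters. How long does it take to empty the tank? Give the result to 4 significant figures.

A dh/dt = −Q_out = −0.002032 √h.
This is separable: 2 d(√h)/dt = −0.002032/A, so √h = √h₀ − (0.002032/(2A)) t.
Set h = 0: 2√h₀ = (0.002032/A) t_empty ⇒ t_empty = 2A√h₀/0.002032.
t_empty = 2·0.9103·√2.181/0.002032 = 1.82060·1.47682/0.002032 = 1323.18 s.

1323 s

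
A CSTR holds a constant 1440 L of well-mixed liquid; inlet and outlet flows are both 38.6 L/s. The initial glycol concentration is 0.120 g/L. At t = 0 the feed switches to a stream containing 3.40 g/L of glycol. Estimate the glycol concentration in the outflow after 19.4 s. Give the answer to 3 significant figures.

1.45 g/L

Unsteady species balance (constant V, well mixed): V dC/dt = Q(C_in − C).
Time constant τ = V/Q = 1440/38.6 = 37.306 s.
Integrating: C(t) = C_in + (C₀ − C_in) e^(−t/τ).
C(19.4) = 3.40 + (0.120 − 3.40)·e^(−19.4/37.306) = 3.40 + (-3.2800)·0.59450 = 1.4500 g/L.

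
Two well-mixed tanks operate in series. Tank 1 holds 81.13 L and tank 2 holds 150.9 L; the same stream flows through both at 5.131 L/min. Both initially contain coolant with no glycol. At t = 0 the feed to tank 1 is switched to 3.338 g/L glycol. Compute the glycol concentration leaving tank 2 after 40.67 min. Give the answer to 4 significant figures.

Species balance on tank i: dCᵢ/dt = (Cᵢ₋₁ − Cᵢ)/τᵢ with τᵢ = Vᵢ/Q.
τ₁ = 81.13/5.131 = 15.8117 min; τ₂ = 150.9/5.131 = 29.4095 min.
Solving the cascade with C₁(0)=C₂(0)=0 gives C₂(t) = C_in[1 − (τ₁ e^(−t/τ₁) − τ₂ e^(−t/τ₂))/(τ₁ − τ₂)].
At t = 40.67: e^(−t/τ₁) = 0.0763719, e^(−t/τ₂) = 0.250853.
C₂ = 3.338·[1 − (15.8117·0.0763719 − 29.4095·0.250853)/(-13.5977)] = 3.338·0.546257 = 1.82340 g/L.

1.823 g/L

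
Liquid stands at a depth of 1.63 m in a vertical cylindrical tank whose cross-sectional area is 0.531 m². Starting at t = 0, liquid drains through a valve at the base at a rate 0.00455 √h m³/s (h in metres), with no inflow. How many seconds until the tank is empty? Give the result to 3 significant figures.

298 s

A dh/dt = −Q_out = −0.00455 √h.
∫ h^(−1/2) dh = −(0.00455/A) ∫ dt, giving 2√h = 2√h₀ − (0.00455/A) t.
Tank is empty when √h = 0: t_empty = 2A√h₀/0.00455.
t_empty = 2·0.531·√1.63/0.00455 = 1.0620·1.2767/0.00455 = 297.99 s.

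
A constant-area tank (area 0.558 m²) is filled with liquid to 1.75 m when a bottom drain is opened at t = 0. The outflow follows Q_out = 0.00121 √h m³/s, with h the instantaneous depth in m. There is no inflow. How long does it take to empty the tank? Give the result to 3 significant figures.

1220 s

With no inflow, A dh/dt = −0.00121 √h.
Separate and integrate: 2(√h − √h₀) = −(0.00121/A) t.
Tank is empty when √h = 0: t_empty = 2A√h₀/0.00121.
t_empty = 2·0.558·√1.75/0.00121 = 1.1160·1.3229/0.00121 = 1220.1 s.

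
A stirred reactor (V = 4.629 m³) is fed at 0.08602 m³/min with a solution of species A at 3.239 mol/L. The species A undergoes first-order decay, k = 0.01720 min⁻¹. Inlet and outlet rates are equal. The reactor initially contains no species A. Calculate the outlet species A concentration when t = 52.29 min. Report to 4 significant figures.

Species balance: V dC/dt = Q C_in − Q C − k V C.
This is linear with rate a = Q/V + k = 0.0357828 min⁻¹.
C_ss = Q C_in/(Q + kV) = 1.68209 mol/L; C(t) = C_ss + (C₀ − C_ss) e^(−a t).
C(52.29) = 1.68209 + (-1.68209)·e^(−0.0357828·52.29) = 1.68209 + (-1.68209)·0.153957 = 1.42312 mol/L.

1.423 mol/L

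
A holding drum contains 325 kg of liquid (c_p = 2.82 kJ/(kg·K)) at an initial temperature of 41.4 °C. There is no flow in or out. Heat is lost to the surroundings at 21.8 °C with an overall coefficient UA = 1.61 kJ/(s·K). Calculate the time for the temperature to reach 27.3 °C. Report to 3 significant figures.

723 s

Lumped-capacitance energy balance: M c_p dT/dt = UA(T_amb − T).
τ = M c_p/UA = 569.25 s; T_ss = T_amb = 21.800 °C.
T(t) = T_ss + (T₀ − T_ss)e^(−t/τ); set T = 27.3:
t = −τ ln[(T − T_ss)/(T₀ − T_ss)] = −569.25 · ln(0.28061) = 723.40 s.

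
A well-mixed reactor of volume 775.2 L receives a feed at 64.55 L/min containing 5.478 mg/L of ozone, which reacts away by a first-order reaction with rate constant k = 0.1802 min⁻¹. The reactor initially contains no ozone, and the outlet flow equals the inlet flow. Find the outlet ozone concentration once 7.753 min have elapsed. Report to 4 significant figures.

1.507 mg/L

V dC/dt = Q(C_in − C) − k V C.
dC/dt = (Q/V) C_in − (Q/V + k) C; effective rate a = Q/V + k = 0.0832688 + 0.1802 = 0.263469 min⁻¹.
C_ss = Q C_in/(Q + kV) = 1.73131 mg/L; C(t) = C_ss + (C₀ − C_ss) e^(−a t).
C(7.753) = 1.73131 + (-1.73131)·e^(−0.263469·7.753) = 1.73131 + (-1.73131)·0.129681 = 1.50679 mg/L.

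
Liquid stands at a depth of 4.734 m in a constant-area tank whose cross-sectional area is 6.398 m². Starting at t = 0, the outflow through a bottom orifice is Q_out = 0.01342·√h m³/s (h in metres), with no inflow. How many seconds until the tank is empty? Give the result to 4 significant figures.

2075 s

A dh/dt = −Q_out = −0.01342 √h.
∫ h^(−1/2) dh = −(0.01342/A) ∫ dt, giving 2√h = 2√h₀ − (0.01342/A) t.
Tank is empty when √h = 0: t_empty = 2A√h₀/0.01342.
t_empty = 2·6.398·√4.734/0.01342 = 12.7960·2.17578/0.01342 = 2074.61 s.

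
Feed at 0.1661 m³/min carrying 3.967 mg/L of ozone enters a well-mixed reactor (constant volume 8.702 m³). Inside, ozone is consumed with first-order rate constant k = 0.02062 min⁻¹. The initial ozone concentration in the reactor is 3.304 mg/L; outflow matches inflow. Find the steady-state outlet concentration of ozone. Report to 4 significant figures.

V dC/dt = Q(C_in − C) − k V C.
Steady state (dC/dt = 0): C_ss = Q C_in/(Q + kV) = C_in/(1 + kV/Q).
C_ss = 0.1661·3.967/(0.1661 + 0.02062·8.702) = 0.658919/0.345535 = 1.90695 mg/L.

1.907 mg/L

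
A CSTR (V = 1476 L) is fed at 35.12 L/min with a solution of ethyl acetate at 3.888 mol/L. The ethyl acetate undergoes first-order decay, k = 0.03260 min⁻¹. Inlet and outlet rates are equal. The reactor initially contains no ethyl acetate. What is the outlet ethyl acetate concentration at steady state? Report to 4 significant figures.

1.640 mol/L

Species balance: V dC/dt = Q C_in − Q C − k V C.
At steady state: 0 = Q C_in − (Q + kV) C_ss, so C_ss = Q C_in/(Q + kV).
C_ss = 35.12·3.888/(35.12 + 0.03260·1476) = 136.547/83.2376 = 1.64044 mol/L.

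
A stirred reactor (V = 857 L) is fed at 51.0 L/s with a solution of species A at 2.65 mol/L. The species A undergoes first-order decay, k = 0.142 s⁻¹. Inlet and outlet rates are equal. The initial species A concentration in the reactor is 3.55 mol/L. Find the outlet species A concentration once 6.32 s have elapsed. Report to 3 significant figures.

1.56 mol/L

V dC/dt = Q(C_in − C) − k V C.
dC/dt = (Q/V) C_in − (Q/V + k) C; effective rate a = Q/V + k = 0.059510 + 0.142 = 0.20151 s⁻¹.
C_ss = Q C_in/(Q + kV) = 0.78260 mol/L; C(t) = C_ss + (C₀ − C_ss) e^(−a t).
C(6.32) = 0.78260 + (2.7674)·e^(−0.20151·6.32) = 0.78260 + (2.7674)·0.27984 = 1.5570 mol/L.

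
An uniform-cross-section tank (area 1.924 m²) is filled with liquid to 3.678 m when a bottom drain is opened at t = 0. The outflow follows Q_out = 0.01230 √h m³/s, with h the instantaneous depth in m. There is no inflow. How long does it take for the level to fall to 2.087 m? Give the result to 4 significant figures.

With no inflow, A dh/dt = −0.01230 √h.
This is separable: 2 d(√h)/dt = −0.01230/A, so √h = √h₀ − (0.01230/(2A)) t.
t = 2A(√h₀ − √h)/0.01230 = 2·1.924·(√3.678 − √2.087)/0.01230
  = 3.84800 × (1.91781 − 1.44465) / 0.01230 = 148.028 s.

148.0 s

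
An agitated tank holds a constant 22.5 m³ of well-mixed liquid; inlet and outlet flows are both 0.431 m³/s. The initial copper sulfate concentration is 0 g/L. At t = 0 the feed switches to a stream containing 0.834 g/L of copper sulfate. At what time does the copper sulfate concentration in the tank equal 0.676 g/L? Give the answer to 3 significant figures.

86.8 s

Accumulation = in − out for the solute gives V dC/dt = Q(C_in − C), so τ = V/Q = 52.204 s.
C(t) = C_in + (C₀ − C_in) e^(−t/τ). Set C = 0.676 and solve for t:
e^(−t/τ) = (C − C_in)/(C₀ − C_in) = (0.676 − 0.834)/(0 − 0.834) = 0.18945
t = −τ ln(…) = 52.204 × 1.6636 = 86.849 s.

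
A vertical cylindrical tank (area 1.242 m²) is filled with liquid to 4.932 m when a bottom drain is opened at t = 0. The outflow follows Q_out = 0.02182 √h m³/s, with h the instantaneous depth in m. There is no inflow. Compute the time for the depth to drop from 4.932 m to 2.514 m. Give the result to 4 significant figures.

72.32 s

Accumulation of liquid (constant cross-section A): A dh/dt = −0.02182 √h.
Separate and integrate: 2(√h − √h₀) = −(0.02182/A) t.
t = 2A(√h₀ − √h)/0.02182 = 2·1.242·(√4.932 − √2.514)/0.02182
  = 2.48400 × (2.22081 − 1.58556) / 0.02182 = 72.3173 s.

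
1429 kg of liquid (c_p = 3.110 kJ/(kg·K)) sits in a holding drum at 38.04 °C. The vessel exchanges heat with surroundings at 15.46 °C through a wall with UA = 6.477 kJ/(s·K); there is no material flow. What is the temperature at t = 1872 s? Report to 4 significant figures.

Unsteady energy balance on the tank contents: M c_p dT/dt = −UA(T − T_amb).
dT/dt = (T_ss − T)/τ with T_ss = T_amb = 15.4600 °C, τ = M c_p/UA = 1429·3.110/6.477 = 686.149 s.
Integrating: T(t) = T_ss + (T₀ − T_ss) e^(−t/τ).
T(1872) = 15.4600 + (22.5800)·0.0653323 = 16.9352 °C.

16.94 °C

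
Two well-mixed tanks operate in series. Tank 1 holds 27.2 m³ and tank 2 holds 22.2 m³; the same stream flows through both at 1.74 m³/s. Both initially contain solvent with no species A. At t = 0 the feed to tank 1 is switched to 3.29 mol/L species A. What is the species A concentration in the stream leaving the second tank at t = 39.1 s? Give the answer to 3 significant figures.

Time constants: τᵢ = Vᵢ/Q for each well-mixed tank.
τ₁ = 27.2/1.74 = 15.632 s; τ₂ = 22.2/1.74 = 12.759 s.
Tank 1: C₁ = C_in(1 − e^(−t/τ₁)). Tank 2 (τ₁ ≠ τ₂): C₂ = C_in[1 − (τ₁ e^(−t/τ₁) − τ₂ e^(−t/τ₂))/(τ₁ − τ₂)].
At t = 39.1: e^(−t/τ₁) = 0.081982, e^(−t/τ₂) = 0.046673.
C₂ = 3.29·[1 − (15.632·0.081982 − 12.759·0.046673)/(2.8736)] = 3.29·0.76124 = 2.5045 mol/L.

2.50 mol/L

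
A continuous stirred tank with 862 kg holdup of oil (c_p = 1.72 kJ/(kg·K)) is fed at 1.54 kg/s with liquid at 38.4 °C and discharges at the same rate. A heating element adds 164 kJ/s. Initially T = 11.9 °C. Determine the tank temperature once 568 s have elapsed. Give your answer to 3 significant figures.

68.3 °C

M c_p dT/dt = ṁ c_p (T_in − T) + Q̇.
Rearrange: dT/dt = (T_ss − T)/τ with τ = M/ṁ = 559.74 s and T_ss = T_in + Q̇/(ṁ c_p) = 100.31 °C.
Solution: T(t) = T_ss + (T₀ − T_ss) e^(−t/τ).
T(568) = 100.31 + (-88.415)·e^(−568/559.74) = 100.31 + (-88.415)·0.36249 = 68.265 °C.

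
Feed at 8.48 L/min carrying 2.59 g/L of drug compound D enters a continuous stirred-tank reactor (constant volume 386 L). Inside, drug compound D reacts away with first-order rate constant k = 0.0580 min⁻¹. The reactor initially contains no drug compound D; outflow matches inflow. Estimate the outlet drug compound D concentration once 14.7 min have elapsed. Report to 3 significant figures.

Accumulation = in − out − consumed: V dC/dt = Q C_in − Q C − k V C.
dC/dt = (Q/V) C_in − (Q/V + k) C; effective rate a = Q/V + k = 0.021969 + 0.0580 = 0.079969 min⁻¹.
C_ss = Q C_in/(Q + kV) = 0.71152 g/L; C(t) = C_ss + (C₀ − C_ss) e^(−a t).
C(14.7) = 0.71152 + (-0.71152)·e^(−0.079969·14.7) = 0.71152 + (-0.71152)·0.30865 = 0.49191 g/L.

0.492 g/L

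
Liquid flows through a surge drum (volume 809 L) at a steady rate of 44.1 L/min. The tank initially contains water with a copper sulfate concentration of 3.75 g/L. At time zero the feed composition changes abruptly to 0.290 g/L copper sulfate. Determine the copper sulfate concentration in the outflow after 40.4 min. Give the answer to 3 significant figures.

Accumulation = in − out for the solute gives V dC/dt = Q(C_in − C).
Rewrite as dC/dt + C/τ = C_in/τ, τ = V/Q = 18.345 min.
This is linear first-order; C(t) = C_in + (C₀ − C_in) e^(−t/τ).
C(40.4) = 0.290 + (3.75 − 0.290)·e^(−40.4/18.345) = 0.290 + (3.4600)·0.11055 = 0.67251 g/L.

0.673 g/L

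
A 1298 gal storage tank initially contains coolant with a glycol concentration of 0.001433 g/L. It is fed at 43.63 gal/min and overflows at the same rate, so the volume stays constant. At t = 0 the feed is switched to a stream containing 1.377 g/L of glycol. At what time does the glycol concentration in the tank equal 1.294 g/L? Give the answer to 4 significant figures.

83.53 min

Transient balance on the dissolved component: V dC/dt = Q(C_in − C), so τ = V/Q = 29.7502 min.
C(t) = C_in + (C₀ − C_in) e^(−t/τ). Set C = 1.294 and solve for t:
e^(−t/τ) = (C − C_in)/(C₀ − C_in) = (1.294 − 1.377)/(0.001433 − 1.377) = 0.0603388
t = −τ ln(…) = 29.7502 × 2.80778 = 83.5320 min.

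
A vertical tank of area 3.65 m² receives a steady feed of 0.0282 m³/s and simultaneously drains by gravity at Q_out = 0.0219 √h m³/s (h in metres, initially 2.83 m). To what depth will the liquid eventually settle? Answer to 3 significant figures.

1.66 m

Level balance: A dh/dt = 0.0282 − 0.0219 √h. Setting dh/dt = 0:
Q_in = 0.0219 √h_ss ⇒ √h_ss = 0.0282/0.0219 = 1.2877.
h_ss = 1.2877² = 1.6581 m. (Since h₀ = 2.83 m > h_ss, the level will fall toward this value.)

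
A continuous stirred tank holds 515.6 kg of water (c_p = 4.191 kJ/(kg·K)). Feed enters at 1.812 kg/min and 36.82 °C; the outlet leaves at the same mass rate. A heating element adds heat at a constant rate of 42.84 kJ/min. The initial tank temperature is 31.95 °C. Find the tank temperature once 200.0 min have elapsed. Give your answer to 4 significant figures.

37.26 °C

M c_p dT/dt = ṁ c_p (T_in − T) + Q̇.
τ = M/ṁ = 284.547 min; T_ss = T_in + Q̇/(ṁ c_p) = 36.82 + 42.84/(1.812·4.191) = 42.4612 °C.
This is linear first-order; T(t) = T_ss + (T₀ − T_ss) e^(−t/τ).
T(200.0) = 42.4612 + (-10.5112)·e^(−200.0/284.547) = 42.4612 + (-10.5112)·0.495162 = 37.2565 °C.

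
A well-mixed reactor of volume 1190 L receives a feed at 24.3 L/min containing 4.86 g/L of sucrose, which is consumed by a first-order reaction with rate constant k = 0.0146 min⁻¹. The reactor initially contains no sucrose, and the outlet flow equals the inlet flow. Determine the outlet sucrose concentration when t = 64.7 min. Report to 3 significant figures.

2.54 g/L

Species balance: V dC/dt = Q C_in − Q C − k V C.
dC/dt = (Q/V) C_in − (Q/V + k) C; effective rate a = Q/V + k = 0.020420 + 0.0146 = 0.035020 min⁻¹.
C_ss = Q C_in/(Q + kV) = 2.8339 g/L; C(t) = C_ss + (C₀ − C_ss) e^(−a t).
C(64.7) = 2.8339 + (-2.8339)·e^(−0.035020·64.7) = 2.8339 + (-2.8339)·0.10375 = 2.5399 g/L.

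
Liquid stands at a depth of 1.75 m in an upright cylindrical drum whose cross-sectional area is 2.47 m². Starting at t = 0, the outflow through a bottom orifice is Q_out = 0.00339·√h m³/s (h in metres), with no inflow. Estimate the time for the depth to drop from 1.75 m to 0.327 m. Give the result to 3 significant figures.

1090 s

A dh/dt = −Q_out = −0.00339 √h.
∫ h^(−1/2) dh = −(0.00339/A) ∫ dt, giving 2√h = 2√h₀ − (0.00339/A) t.
t = 2A(√h₀ − √h)/0.00339 = 2·2.47·(√1.75 − √0.327)/0.00339
  = 4.9400 × (1.3229 − 0.57184) / 0.00339 = 1094.4 s.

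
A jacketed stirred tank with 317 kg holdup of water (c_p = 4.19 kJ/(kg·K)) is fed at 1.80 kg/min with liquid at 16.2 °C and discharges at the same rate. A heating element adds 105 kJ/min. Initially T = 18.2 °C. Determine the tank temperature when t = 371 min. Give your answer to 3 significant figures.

M c_p dT/dt = ṁ c_p (T_in − T) + Q̇.
Rearrange: dT/dt = (T_ss − T)/τ with τ = M/ṁ = 176.11 min and T_ss = T_in + Q̇/(ṁ c_p) = 30.122 °C.
Solution: T(t) = T_ss + (T₀ − T_ss) e^(−t/τ).
T(371) = 30.122 + (-11.922)·e^(−371/176.11) = 30.122 + (-11.922)·0.12165 = 28.672 °C.

28.7 °C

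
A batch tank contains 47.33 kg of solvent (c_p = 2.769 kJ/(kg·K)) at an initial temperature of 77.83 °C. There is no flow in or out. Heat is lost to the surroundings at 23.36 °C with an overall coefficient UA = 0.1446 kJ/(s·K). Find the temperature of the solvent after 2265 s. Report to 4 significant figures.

Lumped-capacitance energy balance: M c_p dT/dt = UA(T_amb − T).
dT/dt = (T_ss − T)/τ with T_ss = T_amb = 23.3600 °C, τ = M c_p/UA = 47.33·2.769/0.1446 = 906.340 s.
T approaches T_ss exponentially: T(t) = T_ss + (T₀ − T_ss) e^(−t/τ).
T(2265) = 23.3600 + (54.4700)·0.0821620 = 27.8354 °C.

27.84 °C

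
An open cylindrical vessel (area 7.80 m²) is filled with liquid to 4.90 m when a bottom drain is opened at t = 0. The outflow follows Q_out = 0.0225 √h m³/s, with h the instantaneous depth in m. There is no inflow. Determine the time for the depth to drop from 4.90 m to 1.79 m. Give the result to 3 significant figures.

607 s

With no inflow, A dh/dt = −0.0225 √h.
∫ h^(−1/2) dh = −(0.0225/A) ∫ dt, giving 2√h = 2√h₀ − (0.0225/A) t.
t = 2A(√h₀ − √h)/0.0225 = 2·7.80·(√4.90 − √1.79)/0.0225
  = 15.600 × (2.2136 − 1.3379) / 0.0225 = 607.14 s.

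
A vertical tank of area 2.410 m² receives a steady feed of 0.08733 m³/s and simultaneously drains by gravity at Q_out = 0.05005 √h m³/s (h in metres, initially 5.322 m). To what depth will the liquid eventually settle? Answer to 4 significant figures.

A dh/dt = Q_in − 0.05005 √h. Steady state requires inflow = outflow:
Q_in = 0.05005 √h_ss ⇒ √h_ss = 0.08733/0.05005 = 1.74486.
h_ss = 1.74486² = 3.04452 m. (Since h₀ = 5.322 m > h_ss, the level will fall toward this value.)

3.045 m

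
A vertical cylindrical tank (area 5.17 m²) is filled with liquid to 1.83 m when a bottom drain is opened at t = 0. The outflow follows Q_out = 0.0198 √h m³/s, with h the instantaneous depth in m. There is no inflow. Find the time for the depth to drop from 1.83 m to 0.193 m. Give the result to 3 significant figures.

477 s

With no inflow, A dh/dt = −0.0198 √h.
∫ h^(−1/2) dh = −(0.0198/A) ∫ dt, giving 2√h = 2√h₀ − (0.0198/A) t.
t = 2A(√h₀ − √h)/0.0198 = 2·5.17·(√1.83 − √0.193)/0.0198
  = 10.340 × (1.3528 − 0.43932) / 0.0198 = 477.03 s.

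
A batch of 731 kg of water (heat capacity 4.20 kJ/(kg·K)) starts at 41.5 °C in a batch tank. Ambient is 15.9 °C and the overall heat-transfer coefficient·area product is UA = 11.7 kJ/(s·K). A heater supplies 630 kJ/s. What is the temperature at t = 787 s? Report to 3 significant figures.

M c_p dT/dt = −UA(T − T_amb) + Q̇.
dT/dt = (T_ss − T)/τ with T_ss = T_amb + Q̇/UA = 15.9 + 630/11.7 = 69.746 °C, τ = M c_p/UA = 731·4.20/11.7 = 262.41 s.
Integrating: T(t) = T_ss + (T₀ − T_ss) e^(−t/τ).
T(787) = 69.746 + (-28.246)·0.049831 = 68.339 °C.

68.3 °C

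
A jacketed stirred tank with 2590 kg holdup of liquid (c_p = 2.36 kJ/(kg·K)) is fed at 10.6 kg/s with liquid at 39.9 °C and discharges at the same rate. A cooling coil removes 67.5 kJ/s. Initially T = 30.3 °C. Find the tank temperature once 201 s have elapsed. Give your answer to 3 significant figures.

M c_p dT/dt = ṁ c_p (T_in − T) − Q̇.
τ = M/ṁ = 244.34 s; T_ss = T_in − Q̇/(ṁ c_p) = 39.9 − 67.5/(10.6·2.36) = 37.202 °C.
This is linear first-order; T(t) = T_ss + (T₀ − T_ss) e^(−t/τ).
T(201) = 37.202 + (-6.9017)·e^(−201/244.34) = 37.202 + (-6.9017)·0.43928 = 34.170 °C.

34.2 °C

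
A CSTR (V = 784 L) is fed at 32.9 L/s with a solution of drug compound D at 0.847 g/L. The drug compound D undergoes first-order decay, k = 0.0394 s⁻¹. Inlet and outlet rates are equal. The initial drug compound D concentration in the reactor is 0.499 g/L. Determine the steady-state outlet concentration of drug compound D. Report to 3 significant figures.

Accumulation = in − out − consumed: V dC/dt = Q C_in − Q C − k V C.
Steady state (dC/dt = 0): C_ss = Q C_in/(Q + kV) = C_in/(1 + kV/Q).
C_ss = 32.9·0.847/(32.9 + 0.0394·784) = 27.866/63.790 = 0.43685 g/L.

0.437 g/L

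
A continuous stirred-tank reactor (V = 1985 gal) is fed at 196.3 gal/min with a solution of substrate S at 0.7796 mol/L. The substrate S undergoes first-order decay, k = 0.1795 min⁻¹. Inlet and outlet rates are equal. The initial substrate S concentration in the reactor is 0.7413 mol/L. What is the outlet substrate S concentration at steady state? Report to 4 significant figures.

Accumulation = in − out − consumed: V dC/dt = Q C_in − Q C − k V C.
Steady state (dC/dt = 0): C_ss = Q C_in/(Q + kV) = C_in/(1 + kV/Q).
C_ss = 196.3·0.7796/(196.3 + 0.1795·1985) = 153.035/552.608 = 0.276933 mol/L.

0.2769 mol/L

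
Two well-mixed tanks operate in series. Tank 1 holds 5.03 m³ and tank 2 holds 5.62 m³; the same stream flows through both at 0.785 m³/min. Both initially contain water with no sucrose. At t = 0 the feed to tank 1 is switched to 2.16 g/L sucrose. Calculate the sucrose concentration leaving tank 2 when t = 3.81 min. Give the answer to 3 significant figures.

Each tank obeys Vᵢ dCᵢ/dt = Q(Cᵢ₋₁ − Cᵢ), so τᵢ = Vᵢ/Q.
τ₁ = 5.03/0.785 = 6.4076 min; τ₂ = 5.62/0.785 = 7.1592 min.
Tank 1: C₁ = C_in(1 − e^(−t/τ₁)). Tank 2 (τ₁ ≠ τ₂): C₂ = C_in[1 − (τ₁ e^(−t/τ₁) − τ₂ e^(−t/τ₂))/(τ₁ − τ₂)].
At t = 3.81: e^(−t/τ₁) = 0.55178, e^(−t/τ₂) = 0.58732.
C₂ = 2.16·[1 − (6.4076·0.55178 − 7.1592·0.58732)/(-0.75159)] = 2.16·0.10967 = 0.23689 g/L.

0.237 g/L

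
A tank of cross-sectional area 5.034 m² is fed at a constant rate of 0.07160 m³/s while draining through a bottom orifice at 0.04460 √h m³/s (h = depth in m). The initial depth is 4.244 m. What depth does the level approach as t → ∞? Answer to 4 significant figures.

2.577 m

A dh/dt = Q_in − 0.04460 √h. Steady state requires inflow = outflow:
Q_in = 0.04460 √h_ss ⇒ √h_ss = 0.07160/0.04460 = 1.60538.
h_ss = 1.60538² = 2.57725 m. (Since h₀ = 4.244 m > h_ss, the level will fall toward this value.)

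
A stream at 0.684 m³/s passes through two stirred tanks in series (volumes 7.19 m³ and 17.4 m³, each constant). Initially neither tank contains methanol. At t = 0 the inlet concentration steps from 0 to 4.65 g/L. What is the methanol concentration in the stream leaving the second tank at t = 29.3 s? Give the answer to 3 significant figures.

Species balance on tank i: dCᵢ/dt = (Cᵢ₋₁ − Cᵢ)/τᵢ with τᵢ = Vᵢ/Q.
τ₁ = 7.19/0.684 = 10.512 s; τ₂ = 17.4/0.684 = 25.439 s.
Tank 1: C₁ = C_in(1 − e^(−t/τ₁)). Tank 2 (τ₁ ≠ τ₂): C₂ = C_in[1 − (τ₁ e^(−t/τ₁) − τ₂ e^(−t/τ₂))/(τ₁ − τ₂)].
At t = 29.3: e^(−t/τ₁) = 0.061583, e^(−t/τ₂) = 0.31607.
C₂ = 4.65·[1 − (10.512·0.061583 − 25.439·0.31607)/(-14.927)] = 4.65·0.50472 = 2.3469 g/L.

2.35 g/L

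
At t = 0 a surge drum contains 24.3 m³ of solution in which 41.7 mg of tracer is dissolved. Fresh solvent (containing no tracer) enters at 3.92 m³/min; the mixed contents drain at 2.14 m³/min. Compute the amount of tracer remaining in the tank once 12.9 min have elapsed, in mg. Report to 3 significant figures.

18.7 mg

Let m(t) be the amount of tracer. Volume: V(t) = V₀ + (Q_in − Q_out) t = 24.3 + 1.7800 t; V(12.9) = 47.262 m³.
No tracer enters, so dm/dt = −Q_out · (m/V).
Separate: dm/m = −Q_out dt/V(t) ⇒ ln(m/m₀) = −(Q_out/(Q_in−Q_out)) ln(V/V₀).
m = m₀ (V₀/V)^(Q_out/(Q_in−Q_out)) = 41.7 × (24.3/47.262)^(1.2022) = 18.741 mg.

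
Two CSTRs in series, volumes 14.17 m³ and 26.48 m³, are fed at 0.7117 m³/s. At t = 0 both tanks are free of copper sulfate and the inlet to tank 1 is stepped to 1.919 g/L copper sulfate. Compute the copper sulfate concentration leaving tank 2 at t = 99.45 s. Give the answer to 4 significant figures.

1.649 g/L

Each tank obeys Vᵢ dCᵢ/dt = Q(Cᵢ₋₁ − Cᵢ), so τᵢ = Vᵢ/Q.
τ₁ = 14.17/0.7117 = 19.9101 s; τ₂ = 26.48/0.7117 = 37.2067 s.
Tank 1: C₁ = C_in(1 − e^(−t/τ₁)). Tank 2 (τ₁ ≠ τ₂): C₂ = C_in[1 − (τ₁ e^(−t/τ₁) − τ₂ e^(−t/τ₂))/(τ₁ − τ₂)].
At t = 99.45: e^(−t/τ₁) = 0.00677200, e^(−t/τ₂) = 0.0690512.
C₂ = 1.919·[1 − (19.9101·0.00677200 − 37.2067·0.0690512)/(-17.2966)] = 1.919·0.859259 = 1.64892 g/L.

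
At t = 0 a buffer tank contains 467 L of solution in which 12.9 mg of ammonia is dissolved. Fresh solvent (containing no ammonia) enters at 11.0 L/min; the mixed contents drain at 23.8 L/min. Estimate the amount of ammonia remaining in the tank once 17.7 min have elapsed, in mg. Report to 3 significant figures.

Let m(t) be the amount of ammonia. Volume: V(t) = V₀ + (Q_in − Q_out) t = 467 − 12.800 t; V(17.7) = 240.44 L.
Solute balance: dm/dt = 0 − Q_out C = −Q_out m/V(t).
Separate: dm/m = −Q_out dt/V(t) ⇒ ln(m/m₀) = −(Q_out/(Q_in−Q_out)) ln(V/V₀).
m = m₀ (V₀/V)^(Q_out/(Q_in−Q_out)) = 12.9 × (467/240.44)^(-1.8594) = 3.7542 mg.

3.75 mg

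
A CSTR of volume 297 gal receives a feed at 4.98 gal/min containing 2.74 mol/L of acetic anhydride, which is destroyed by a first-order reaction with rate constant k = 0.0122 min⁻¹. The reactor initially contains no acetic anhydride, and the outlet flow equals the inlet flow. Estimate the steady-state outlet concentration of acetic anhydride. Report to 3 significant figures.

Accumulation = in − out − consumed: V dC/dt = Q C_in − Q C − k V C.
Steady state (dC/dt = 0): C_ss = Q C_in/(Q + kV) = C_in/(1 + kV/Q).
C_ss = 4.98·2.74/(4.98 + 0.0122·297) = 13.645/8.6034 = 1.5860 mol/L.

1.59 mol/L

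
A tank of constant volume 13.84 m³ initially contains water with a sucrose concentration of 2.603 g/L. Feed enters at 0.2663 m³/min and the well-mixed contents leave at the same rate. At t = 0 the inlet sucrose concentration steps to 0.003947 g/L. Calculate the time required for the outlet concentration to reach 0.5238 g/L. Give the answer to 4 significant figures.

Transient balance on the dissolved component: V dC/dt = Q(C_in − C), so τ = V/Q = 51.9715 min.
C(t) = C_in + (C₀ − C_in) e^(−t/τ). Set C = 0.5238 and solve for t:
e^(−t/τ) = (C − C_in)/(C₀ − C_in) = (0.5238 − 0.003947)/(2.603 − 0.003947) = 0.200016
t = −τ ln(…) = 51.9715 × 1.60936 = 83.6406 min.

83.64 min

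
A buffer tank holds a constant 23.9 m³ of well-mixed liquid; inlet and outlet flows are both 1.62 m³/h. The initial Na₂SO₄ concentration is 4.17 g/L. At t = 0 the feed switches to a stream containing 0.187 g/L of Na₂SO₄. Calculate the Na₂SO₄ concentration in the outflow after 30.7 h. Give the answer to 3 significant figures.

Unsteady species balance (constant V, well mixed): V dC/dt = Q(C_in − C).
Time constant τ = V/Q = 23.9/1.62 = 14.753 h.
This is linear first-order; C(t) = C_in + (C₀ − C_in) e^(−t/τ).
C(30.7) = 0.187 + (4.17 − 0.187)·e^(−30.7/14.753) = 0.187 + (3.9830)·0.12482 = 0.68414 g/L.

0.684 g/L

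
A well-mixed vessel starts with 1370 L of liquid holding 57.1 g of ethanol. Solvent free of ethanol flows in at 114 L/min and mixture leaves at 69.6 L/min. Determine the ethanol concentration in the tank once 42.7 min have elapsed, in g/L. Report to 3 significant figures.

0.00448 g/L

Total volume: dV/dt = Q_in − Q_out = 44.400 L/min, so V(t) = 1370 + 44.400 t and V(42.7) = 3265.9 L.
No ethanol enters, so dm/dt = −Q_out · (m/V).
dm/m = −Q_out dt/(V₀ + 44.400 t); integrating gives ln(m/m₀) = −(Q_out/(Q_in−Q_out)) ln(V/V₀).
m = m₀ (V₀/V)^(Q_out/(Q_in−Q_out)) = 57.1 × (1370/3265.9)^(1.5676) = 14.629 g.
C = m/V = 14.629/3265.9 = 0.0044794 g/L.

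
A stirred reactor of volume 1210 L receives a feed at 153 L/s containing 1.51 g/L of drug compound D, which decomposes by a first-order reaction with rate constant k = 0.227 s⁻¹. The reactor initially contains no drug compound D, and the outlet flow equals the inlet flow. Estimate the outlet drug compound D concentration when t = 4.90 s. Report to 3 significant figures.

V dC/dt = Q(C_in − C) − k V C.
dC/dt = (Q/V) C_in − (Q/V + k) C; effective rate a = Q/V + k = 0.12645 + 0.227 = 0.35345 s⁻¹.
C_ss = Q C_in/(Q + kV) = 0.54021 g/L; C(t) = C_ss + (C₀ − C_ss) e^(−a t).
C(4.90) = 0.54021 + (-0.54021)·e^(−0.35345·4.90) = 0.54021 + (-0.54021)·0.17695 = 0.44462 g/L.

0.445 g/L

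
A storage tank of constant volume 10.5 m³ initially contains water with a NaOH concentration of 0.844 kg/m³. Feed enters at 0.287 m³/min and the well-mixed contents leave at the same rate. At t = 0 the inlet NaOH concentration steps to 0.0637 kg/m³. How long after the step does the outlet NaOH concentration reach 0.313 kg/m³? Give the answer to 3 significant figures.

Transient balance on the dissolved component: V dC/dt = Q(C_in − C), so τ = V/Q = 36.585 min.
C(t) = C_in + (C₀ − C_in) e^(−t/τ). Set C = 0.313 and solve for t:
e^(−t/τ) = (C − C_in)/(C₀ − C_in) = (0.313 − 0.0637)/(0.844 − 0.0637) = 0.31949
t = −τ ln(…) = 36.585 × 1.1410 = 41.745 min.

41.7 min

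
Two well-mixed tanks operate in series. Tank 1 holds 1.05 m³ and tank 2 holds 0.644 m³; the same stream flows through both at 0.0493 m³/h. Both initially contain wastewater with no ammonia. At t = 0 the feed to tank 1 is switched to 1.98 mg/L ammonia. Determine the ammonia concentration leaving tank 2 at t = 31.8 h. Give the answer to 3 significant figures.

Species balance on tank i: dCᵢ/dt = (Cᵢ₋₁ − Cᵢ)/τᵢ with τᵢ = Vᵢ/Q.
τ₁ = 1.05/0.0493 = 21.298 h; τ₂ = 0.644/0.0493 = 13.063 h.
Tank 1: C₁ = C_in(1 − e^(−t/τ₁)). Tank 2 (τ₁ ≠ τ₂): C₂ = C_in[1 − (τ₁ e^(−t/τ₁) − τ₂ e^(−t/τ₂))/(τ₁ − τ₂)].
At t = 31.8: e^(−t/τ₁) = 0.22468, e^(−t/τ₂) = 0.087652.
C₂ = 1.98·[1 − (21.298·0.22468 − 13.063·0.087652)/(8.2353)] = 1.98·0.55797 = 1.1048 mg/L.

1.10 mg/L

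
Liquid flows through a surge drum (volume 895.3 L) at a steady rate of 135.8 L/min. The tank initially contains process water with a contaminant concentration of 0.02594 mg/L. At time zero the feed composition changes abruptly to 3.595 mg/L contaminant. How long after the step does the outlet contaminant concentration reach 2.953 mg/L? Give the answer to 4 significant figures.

11.31 min

Accumulation = in − out for the solute gives V dC/dt = Q(C_in − C), so τ = V/Q = 6.59278 min.
C(t) = C_in + (C₀ − C_in) e^(−t/τ). Set C = 2.953 and solve for t:
e^(−t/τ) = (C − C_in)/(C₀ − C_in) = (2.953 − 3.595)/(0.02594 − 3.595) = 0.179879
t = −τ ln(…) = 6.59278 × 1.71547 = 11.3097 min.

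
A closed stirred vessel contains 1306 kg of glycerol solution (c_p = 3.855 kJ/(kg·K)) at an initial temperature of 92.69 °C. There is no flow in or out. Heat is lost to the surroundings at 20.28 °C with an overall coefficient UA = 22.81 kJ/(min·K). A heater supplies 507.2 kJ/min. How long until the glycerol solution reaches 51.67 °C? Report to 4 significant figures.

Lumped-capacitance energy balance: M c_p dT/dt = UA(T_amb − T) + Q̇.
τ = M c_p/UA = 220.720 min; T_ss = T_amb + Q̇/UA = 20.28 + 507.2/22.81 = 42.5159 °C.
T(t) = T_ss + (T₀ − T_ss)e^(−t/τ); set T = 51.67:
t = −τ ln[(T − T_ss)/(T₀ − T_ss)] = −220.720 · ln(0.182447) = 375.510 min.

375.5 min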